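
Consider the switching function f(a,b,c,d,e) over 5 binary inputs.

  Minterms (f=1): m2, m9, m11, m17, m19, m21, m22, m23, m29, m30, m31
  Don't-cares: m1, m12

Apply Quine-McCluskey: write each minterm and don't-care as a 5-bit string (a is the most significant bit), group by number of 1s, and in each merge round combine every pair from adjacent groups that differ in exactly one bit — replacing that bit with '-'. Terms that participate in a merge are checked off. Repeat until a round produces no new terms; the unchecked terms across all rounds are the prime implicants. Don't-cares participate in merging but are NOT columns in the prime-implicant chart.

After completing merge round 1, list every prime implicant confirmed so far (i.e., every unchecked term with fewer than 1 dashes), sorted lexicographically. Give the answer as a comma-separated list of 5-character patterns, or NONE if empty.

size-2^0 implicants → 00001(✓)  00010  01001(✓)  01011(✓)  01100  10001(✓)  10011(✓)  10101(✓)  10110(✓)  10111(✓)  11101(✓)  11110(✓)  11111(✓)
size-2^1 implicants → -0001  0-001  010-1  1-101(✓)  1-110(✓)  1-111(✓)  10-01(✓)  10-11(✓)  100-1(✓)  101-1(✓)  1011-(✓)  111-1(✓)  1111-(✓)
size-2^2 implicants → 1-1-1  1-11-  10--1
Unchecked terms (primes): -0001, 0-001, 00010, 010-1, 01100, 1-1-1, 1-11-, 10--1

00010, 01100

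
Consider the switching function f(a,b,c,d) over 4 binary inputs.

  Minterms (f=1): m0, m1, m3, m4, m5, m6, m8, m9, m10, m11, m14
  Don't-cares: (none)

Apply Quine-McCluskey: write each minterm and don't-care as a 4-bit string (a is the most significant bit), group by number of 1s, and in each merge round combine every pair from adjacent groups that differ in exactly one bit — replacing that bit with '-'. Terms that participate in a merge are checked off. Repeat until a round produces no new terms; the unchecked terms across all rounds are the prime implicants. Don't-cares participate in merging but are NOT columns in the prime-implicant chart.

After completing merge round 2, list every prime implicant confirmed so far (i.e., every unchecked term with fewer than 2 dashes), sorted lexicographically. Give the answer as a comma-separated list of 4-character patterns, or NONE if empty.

Round 0: 0000✓ 0001✓ 0011✓ 0100✓ 0101✓ 0110✓ 1000✓ 1001✓ 1010✓ 1011✓ 1110✓
Round 1: -000✓ -001✓ -011✓ -110 0-00✓ 0-01✓ 00-1✓ 000-✓ 01-0 010-✓ 1-10 10-0✓ 10-1✓ 100-✓ 101-✓
Round 2: -0-1 -00- 0-0- 10--
PIs = {-0-1, -00-, -110, 0-0-, 01-0, 1-10, 10--}

-110, 01-0, 1-10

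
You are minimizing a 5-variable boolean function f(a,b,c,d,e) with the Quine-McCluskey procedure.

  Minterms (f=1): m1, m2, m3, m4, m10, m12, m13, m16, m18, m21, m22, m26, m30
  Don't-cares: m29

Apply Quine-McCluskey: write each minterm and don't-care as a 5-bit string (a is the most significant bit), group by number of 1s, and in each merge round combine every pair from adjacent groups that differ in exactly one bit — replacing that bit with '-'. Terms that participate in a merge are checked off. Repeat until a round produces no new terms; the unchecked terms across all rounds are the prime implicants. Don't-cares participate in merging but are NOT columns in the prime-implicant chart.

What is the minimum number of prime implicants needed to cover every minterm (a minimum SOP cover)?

Round 0: 00001✓ 00010✓ 00011✓ 00100✓ 01010✓ 01100✓ 01101✓ 10000✓ 10010✓ 10101✓ 10110✓ 11010✓ 11101✓ 11110✓
Round 1: -0010✓ -1010✓ -1101 0-010✓ 0-100 000-1 0001- 0110- 1-010✓ 1-101 1-110✓ 10-10✓ 100-0 11-10✓
Round 2: --010 1--10
PIs = {--010, -1101, 0-100, 000-1, 0001-, 0110-, 1--10, 1-101, 100-0}
Coverage chart:
  m1: 000-1 ←essential
  m2: --010,0001-
  m3: 000-1,0001-
  m4: 0-100 ←essential
  m10: --010 ←essential
  m12: 0-100,0110-
  m13: -1101,0110-
  m16: 100-0 ←essential
  m18: --010,1--10,100-0
  m21: 1-101 ←essential
  m22: 1--10 ←essential
  m26: --010,1--10
  m30: 1--10 ←essential
Essential: --010, 0-100, 000-1, 1--10, 1-101, 100-0
Petrick residual → -1101
Min cover (7 terms): c'de' + bcd'e + a'cd'e' + a'b'c'e + ade' + acd'e + ab'c'e'

7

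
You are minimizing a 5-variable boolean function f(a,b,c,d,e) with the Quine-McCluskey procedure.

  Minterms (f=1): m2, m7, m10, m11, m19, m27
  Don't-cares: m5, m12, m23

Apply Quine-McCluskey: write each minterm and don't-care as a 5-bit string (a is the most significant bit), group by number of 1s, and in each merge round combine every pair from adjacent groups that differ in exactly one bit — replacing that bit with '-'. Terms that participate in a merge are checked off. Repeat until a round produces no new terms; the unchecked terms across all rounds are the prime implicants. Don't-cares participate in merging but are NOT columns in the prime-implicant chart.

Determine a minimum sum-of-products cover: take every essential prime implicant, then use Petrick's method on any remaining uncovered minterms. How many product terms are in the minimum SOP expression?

size-2^0 implicants → 00010(✓)  00101(✓)  00111(✓)  01010(✓)  01011(✓)  01100  10011(✓)  10111(✓)  11011(✓)
size-2^1 implicants → -0111  -1011  0-010  001-1  0101-  1-011  10-11
Unchecked terms (primes): -0111, -1011, 0-010, 001-1, 0101-, 01100, 1-011, 10-11
Minterm coverage:
  m2 ⊆ 0-010 [E]
  m7 ⊆ -0111,001-1
  m10 ⊆ 0-010,0101-
  m11 ⊆ -1011,0101-
  m19 ⊆ 1-011,10-11
  m27 ⊆ -1011,1-011
E = {0-010}
Petrick residual → -0111, -1011, 1-011
Cover = b'cde + bc'de + a'c'de' + ac'de  |cover|=4

4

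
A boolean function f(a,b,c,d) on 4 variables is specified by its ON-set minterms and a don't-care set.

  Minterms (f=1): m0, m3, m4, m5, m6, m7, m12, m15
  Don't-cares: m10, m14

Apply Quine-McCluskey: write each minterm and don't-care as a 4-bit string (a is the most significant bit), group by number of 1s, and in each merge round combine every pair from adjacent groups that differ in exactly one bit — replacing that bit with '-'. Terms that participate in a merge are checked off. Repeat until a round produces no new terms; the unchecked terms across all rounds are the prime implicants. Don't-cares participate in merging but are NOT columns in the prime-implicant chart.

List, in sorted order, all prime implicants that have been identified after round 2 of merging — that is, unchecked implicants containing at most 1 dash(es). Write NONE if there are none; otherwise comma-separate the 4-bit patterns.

0-00, 0-11, 1-10

size-2^0 implicants → 0000(✓)  0011(✓)  0100(✓)  0101(✓)  0110(✓)  0111(✓)  1010(✓)  1100(✓)  1110(✓)  1111(✓)
size-2^1 implicants → -100(✓)  -110(✓)  -111(✓)  0-00  0-11  01-0(✓)  01-1(✓)  010-(✓)  011-(✓)  1-10  11-0(✓)  111-(✓)
size-2^2 implicants → -1-0  -11-  01--
Unchecked terms (primes): -1-0, -11-, 0-00, 0-11, 01--, 1-10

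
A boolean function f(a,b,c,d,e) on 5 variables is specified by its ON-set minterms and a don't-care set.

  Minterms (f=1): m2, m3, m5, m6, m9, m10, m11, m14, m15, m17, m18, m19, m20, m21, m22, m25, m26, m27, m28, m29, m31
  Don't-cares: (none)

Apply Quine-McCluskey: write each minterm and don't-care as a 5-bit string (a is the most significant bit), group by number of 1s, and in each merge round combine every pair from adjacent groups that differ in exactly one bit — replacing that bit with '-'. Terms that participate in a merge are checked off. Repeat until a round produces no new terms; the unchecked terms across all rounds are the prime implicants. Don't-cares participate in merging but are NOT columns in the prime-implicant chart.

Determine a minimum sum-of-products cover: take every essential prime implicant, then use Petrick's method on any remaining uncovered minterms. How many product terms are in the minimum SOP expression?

[col 0] 00010*, 00011*, 00101*, 00110*, 01001*, 01010*, 01011*, 01110*, 01111*, 10001*, 10010*, 10011*, 10100*, 10101*, 10110*, 11001*, 11010*, 11011*, 11100*, 11101*, 11111*
[col 1] -0010*, -0011*, -0101, -0110*, -1001*, -1010*, -1011*, -1111*, 0-010*, 0-011*, 0-110*, 00-10*, 0001-*, 01-10*, 01-11*, 010-1*, 0101-*, 0111-*, 1-001*, 1-010*, 1-011*, 1-100*, 1-101*, 10-01*, 10-10*, 100-1*, 1001-*, 101-0, 1010-*, 11-01*, 11-11*, 110-1*, 1101-*, 111-1*, 1110-*
[col 2] --010*, --011*, -0-10, -001-*, -1-11, -10-1, -101-*, 0--10, 0-01-*, 01-1-, 1--01, 1-0-1, 1-01-*, 1-10-, 11--1
[col 3] --01-
Prime implicants: --01-, -0-10, -0101, -1-11, -10-1, 0--10, 01-1-, 1--01, 1-0-1, 1-10-, 101-0, 11--1
PI chart (minterm → PIs covering it):
  2 | --01-,-0-10,0--10
  3 | --01-  (sole → essential)
  5 | -0101  (sole → essential)
  6 | -0-10,0--10
  9 | -10-1  (sole → essential)
  10 | --01-,0--10,01-1-
  11 | --01-,-1-11,-10-1,01-1-
  14 | 0--10,01-1-
  15 | -1-11,01-1-
  17 | 1--01,1-0-1
  18 | --01-,-0-10
  19 | --01-,1-0-1
  20 | 1-10-,101-0
  21 | -0101,1--01,1-10-
  22 | -0-10,101-0
  25 | -10-1,1--01,1-0-1,11--1
  26 | --01-  (sole → essential)
  27 | --01-,-1-11,-10-1,1-0-1,11--1
  28 | 1-10-  (sole → essential)
  29 | 1--01,1-10-,11--1
  31 | -1-11,11--1
Essential prime implicants: --01-, -0101, -10-1, 1-10-
Petrick residual → -0-10, -1-11, 0--10, 1--01
Minimum SOP uses 8 PIs: c'd + b'de' + b'cd'e + bde + bc'e + a'de' + ad'e + acd'

8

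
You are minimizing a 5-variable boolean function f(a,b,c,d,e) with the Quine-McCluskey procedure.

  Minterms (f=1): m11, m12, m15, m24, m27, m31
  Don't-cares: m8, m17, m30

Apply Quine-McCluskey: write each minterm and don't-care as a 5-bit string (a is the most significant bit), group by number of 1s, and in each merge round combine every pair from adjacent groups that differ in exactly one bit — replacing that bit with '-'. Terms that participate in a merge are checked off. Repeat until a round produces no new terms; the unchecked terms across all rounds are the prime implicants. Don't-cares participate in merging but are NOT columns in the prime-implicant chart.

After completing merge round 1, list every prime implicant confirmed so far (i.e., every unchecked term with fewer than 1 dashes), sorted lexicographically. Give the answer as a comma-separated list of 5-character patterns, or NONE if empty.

10001

Round 0: 01000✓ 01011✓ 01100✓ 01111✓ 10001 11000✓ 11011✓ 11110✓ 11111✓
Round 1: -1000 -1011✓ -1111✓ 01-00 01-11✓ 11-11✓ 1111-
Round 2: -1-11
PIs = {-1-11, -1000, 01-00, 10001, 1111-}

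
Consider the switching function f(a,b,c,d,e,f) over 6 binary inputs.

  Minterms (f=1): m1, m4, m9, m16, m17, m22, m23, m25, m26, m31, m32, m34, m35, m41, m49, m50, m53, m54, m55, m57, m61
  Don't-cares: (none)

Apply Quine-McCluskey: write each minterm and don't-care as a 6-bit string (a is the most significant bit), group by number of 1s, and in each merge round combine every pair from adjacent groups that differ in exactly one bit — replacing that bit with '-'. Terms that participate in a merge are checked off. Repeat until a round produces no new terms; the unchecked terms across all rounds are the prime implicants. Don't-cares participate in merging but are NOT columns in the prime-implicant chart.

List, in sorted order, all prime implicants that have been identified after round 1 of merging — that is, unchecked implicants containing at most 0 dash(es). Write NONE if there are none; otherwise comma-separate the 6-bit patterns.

size-2^0 implicants → 000001(✓)  000100  001001(✓)  010000(✓)  010001(✓)  010110(✓)  010111(✓)  011001(✓)  011010  011111(✓)  100000(✓)  100010(✓)  100011(✓)  101001(✓)  110001(✓)  110010(✓)  110101(✓)  110110(✓)  110111(✓)  111001(✓)  111101(✓)
size-2^1 implicants → -01001(✓)  -10001(✓)  -10110(✓)  -10111(✓)  -11001(✓)  0-0001(✓)  0-1001(✓)  00-001(✓)  01-001(✓)  01-111  01000-  01011-(✓)  1-0010  1-1001(✓)  1000-0  10001-  11-001(✓)  11-101(✓)  110-01(✓)  110-10  1101-1  11011-(✓)  111-01(✓)
size-2^2 implicants → --1001  -1-001  -1011-  0--001  11--01
Unchecked terms (primes): --1001, -1-001, -1011-, 0--001, 000100, 01-111, 01000-, 011010, 1-0010, 1000-0, 10001-, 11--01, 110-10, 1101-1

000100, 011010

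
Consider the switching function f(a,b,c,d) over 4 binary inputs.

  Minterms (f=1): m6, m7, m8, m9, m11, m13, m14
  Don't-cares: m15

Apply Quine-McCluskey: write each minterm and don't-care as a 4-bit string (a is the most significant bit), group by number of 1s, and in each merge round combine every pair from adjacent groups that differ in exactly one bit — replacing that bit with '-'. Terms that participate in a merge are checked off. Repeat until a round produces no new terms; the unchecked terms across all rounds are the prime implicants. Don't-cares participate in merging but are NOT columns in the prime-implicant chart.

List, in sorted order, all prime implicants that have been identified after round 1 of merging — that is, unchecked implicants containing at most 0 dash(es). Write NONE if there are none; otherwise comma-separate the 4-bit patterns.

size-2^0 implicants → 0110(✓)  0111(✓)  1000(✓)  1001(✓)  1011(✓)  1101(✓)  1110(✓)  1111(✓)
size-2^1 implicants → -110(✓)  -111(✓)  011-(✓)  1-01(✓)  1-11(✓)  10-1(✓)  100-  11-1(✓)  111-(✓)
size-2^2 implicants → -11-  1--1
Unchecked terms (primes): -11-, 1--1, 100-

NONE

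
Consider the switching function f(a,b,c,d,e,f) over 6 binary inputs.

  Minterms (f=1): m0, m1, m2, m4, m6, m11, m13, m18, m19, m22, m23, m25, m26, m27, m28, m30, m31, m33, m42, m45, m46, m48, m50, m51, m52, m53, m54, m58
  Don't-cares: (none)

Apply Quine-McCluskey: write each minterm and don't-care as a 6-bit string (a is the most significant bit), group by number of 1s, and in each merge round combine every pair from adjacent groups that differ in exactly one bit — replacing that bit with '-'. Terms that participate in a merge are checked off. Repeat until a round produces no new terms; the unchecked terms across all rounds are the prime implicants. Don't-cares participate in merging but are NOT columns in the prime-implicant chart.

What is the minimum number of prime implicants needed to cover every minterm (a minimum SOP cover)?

[col 0] 000000*, 000001*, 000010*, 000100*, 000110*, 001011*, 001101*, 010010*, 010011*, 010110*, 010111*, 011001*, 011010*, 011011*, 011100*, 011110*, 011111*, 100001*, 101010*, 101101*, 101110*, 110000*, 110010*, 110011*, 110100*, 110101*, 110110*, 111010*
[col 1] -00001, -01101, -10010*, -10011*, -10110*, -11010*, 0-0010*, 0-0110*, 0-1011, 000-00*, 000-10*, 0000-0*, 00000-, 0001-0*, 01-010*, 01-011*, 01-110*, 01-111*, 010-10*, 010-11*, 01001-*, 01011-*, 011-10*, 011-11*, 0110-1, 01101-*, 0111-0, 01111-*, 1-1010, 101-10, 11-010*, 110-00*, 110-10*, 1100-0*, 11001-*, 1101-0*, 11010-
[col 2] -1-010, -10-10, -1001-, 0-0-10, 000--0, 01--10*, 01--11*, 01-01-*, 01-11-*, 010-1-*, 011-1-*, 110--0
[col 3] 01--1-
Prime implicants: -00001, -01101, -1-010, -10-10, -1001-, 0-0-10, 0-1011, 000--0, 00000-, 01--1-, 0110-1, 0111-0, 1-1010, 101-10, 110--0, 11010-
PI chart (minterm → PIs covering it):
  0 | 000--0,00000-
  1 | -00001,00000-
  2 | 0-0-10,000--0
  4 | 000--0  (sole → essential)
  6 | 0-0-10,000--0
  11 | 0-1011  (sole → essential)
  13 | -01101  (sole → essential)
  18 | -1-010,-10-10,-1001-,0-0-10,01--1-
  19 | -1001-,01--1-
  22 | -10-10,0-0-10,01--1-
  23 | 01--1-  (sole → essential)
  25 | 0110-1  (sole → essential)
  26 | -1-010,01--1-
  27 | 0-1011,01--1-,0110-1
  28 | 0111-0  (sole → essential)
  30 | 01--1-,0111-0
  31 | 01--1-  (sole → essential)
  33 | -00001  (sole → essential)
  42 | 1-1010,101-10
  45 | -01101  (sole → essential)
  46 | 101-10  (sole → essential)
  48 | 110--0  (sole → essential)
  50 | -1-010,-10-10,-1001-,110--0
  51 | -1001-  (sole → essential)
  52 | 110--0,11010-
  53 | 11010-  (sole → essential)
  54 | -10-10,110--0
  58 | -1-010,1-1010
Essential prime implicants: -00001, -01101, -1001-, 0-1011, 000--0, 01--1-, 0110-1, 0111-0, 101-10, 110--0, 11010-
Petrick residual → -1-010
Minimum SOP uses 12 PIs: b'c'd'e'f + b'cde'f + bd'ef' + bc'd'e + a'cd'ef + a'b'c'f' + a'be + a'bcd'f + a'bcdf' + ab'cef' + abc'f' + abc'de'

12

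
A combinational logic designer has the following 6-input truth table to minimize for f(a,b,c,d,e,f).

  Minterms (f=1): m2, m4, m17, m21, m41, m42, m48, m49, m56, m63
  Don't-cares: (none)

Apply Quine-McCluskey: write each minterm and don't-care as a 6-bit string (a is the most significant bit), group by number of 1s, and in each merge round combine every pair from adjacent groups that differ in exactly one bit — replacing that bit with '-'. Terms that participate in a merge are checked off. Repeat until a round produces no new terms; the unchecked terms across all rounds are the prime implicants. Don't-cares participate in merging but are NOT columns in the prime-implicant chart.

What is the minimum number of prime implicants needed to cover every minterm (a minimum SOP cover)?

8

Round 0: 000010 000100 010001✓ 010101✓ 101001 101010 110000✓ 110001✓ 111000✓ 111111
Round 1: -10001 010-01 11-000 11000-
PIs = {-10001, 000010, 000100, 010-01, 101001, 101010, 11-000, 11000-, 111111}
Coverage chart:
  m2: 000010 ←essential
  m4: 000100 ←essential
  m17: -10001,010-01
  m21: 010-01 ←essential
  m41: 101001 ←essential
  m42: 101010 ←essential
  m48: 11-000,11000-
  m49: -10001,11000-
  m56: 11-000 ←essential
  m63: 111111 ←essential
Essential: 000010, 000100, 010-01, 101001, 101010, 11-000, 111111
Petrick residual → -10001
Min cover (8 terms): bc'd'e'f + a'b'c'd'ef' + a'b'c'de'f' + a'bc'e'f + ab'cd'e'f + ab'cd'ef' + abd'e'f' + abcdef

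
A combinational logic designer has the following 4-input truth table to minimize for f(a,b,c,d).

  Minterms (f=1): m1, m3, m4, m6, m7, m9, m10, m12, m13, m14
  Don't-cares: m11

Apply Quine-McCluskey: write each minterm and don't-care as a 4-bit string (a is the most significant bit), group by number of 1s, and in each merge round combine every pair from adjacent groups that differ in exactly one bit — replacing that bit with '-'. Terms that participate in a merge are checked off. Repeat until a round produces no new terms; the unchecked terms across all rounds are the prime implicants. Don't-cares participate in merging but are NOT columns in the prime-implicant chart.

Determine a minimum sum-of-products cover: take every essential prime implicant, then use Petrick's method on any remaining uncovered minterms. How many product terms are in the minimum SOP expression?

5

Round 0: 0001✓ 0011✓ 0100✓ 0110✓ 0111✓ 1001✓ 1010✓ 1011✓ 1100✓ 1101✓ 1110✓
Round 1: -001✓ -011✓ -100✓ -110✓ 0-11 00-1✓ 01-0✓ 011- 1-01 1-10 10-1✓ 101- 11-0✓ 110-
Round 2: -0-1 -1-0
PIs = {-0-1, -1-0, 0-11, 011-, 1-01, 1-10, 101-, 110-}
Coverage chart:
  m1: -0-1 ←essential
  m3: -0-1,0-11
  m4: -1-0 ←essential
  m6: -1-0,011-
  m7: 0-11,011-
  m9: -0-1,1-01
  m10: 1-10,101-
  m12: -1-0,110-
  m13: 1-01,110-
  m14: -1-0,1-10
Essential: -0-1, -1-0
Petrick residual → 0-11, 1-01, 1-10
Min cover (5 terms): b'd + bd' + a'cd + ac'd + acd'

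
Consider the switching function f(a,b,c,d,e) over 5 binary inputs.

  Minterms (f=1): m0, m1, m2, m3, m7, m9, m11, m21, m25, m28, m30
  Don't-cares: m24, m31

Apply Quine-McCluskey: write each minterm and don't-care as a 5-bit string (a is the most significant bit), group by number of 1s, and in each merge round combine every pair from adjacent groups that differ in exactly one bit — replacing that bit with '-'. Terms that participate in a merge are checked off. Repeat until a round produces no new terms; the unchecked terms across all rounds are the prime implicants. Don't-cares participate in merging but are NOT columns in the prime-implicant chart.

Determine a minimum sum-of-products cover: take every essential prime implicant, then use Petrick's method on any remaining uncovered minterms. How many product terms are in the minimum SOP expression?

6

Round 0: 00000✓ 00001✓ 00010✓ 00011✓ 00111✓ 01001✓ 01011✓ 10101 11000✓ 11001✓ 11100✓ 11110✓ 11111✓
Round 1: -1001 0-001✓ 0-011✓ 00-11 000-0✓ 000-1✓ 0000-✓ 0001-✓ 010-1✓ 11-00 1100- 111-0 1111-
Round 2: 0-0-1 000--
PIs = {-1001, 0-0-1, 00-11, 000--, 10101, 11-00, 1100-, 111-0, 1111-}
Coverage chart:
  m0: 000-- ←essential
  m1: 0-0-1,000--
  m2: 000-- ←essential
  m3: 0-0-1,00-11,000--
  m7: 00-11 ←essential
  m9: -1001,0-0-1
  m11: 0-0-1 ←essential
  m21: 10101 ←essential
  m25: -1001,1100-
  m28: 11-00,111-0
  m30: 111-0,1111-
Essential: 0-0-1, 00-11, 000--, 10101
Petrick residual → -1001, 111-0
Min cover (6 terms): bc'd'e + a'c'e + a'b'de + a'b'c' + ab'cd'e + abce'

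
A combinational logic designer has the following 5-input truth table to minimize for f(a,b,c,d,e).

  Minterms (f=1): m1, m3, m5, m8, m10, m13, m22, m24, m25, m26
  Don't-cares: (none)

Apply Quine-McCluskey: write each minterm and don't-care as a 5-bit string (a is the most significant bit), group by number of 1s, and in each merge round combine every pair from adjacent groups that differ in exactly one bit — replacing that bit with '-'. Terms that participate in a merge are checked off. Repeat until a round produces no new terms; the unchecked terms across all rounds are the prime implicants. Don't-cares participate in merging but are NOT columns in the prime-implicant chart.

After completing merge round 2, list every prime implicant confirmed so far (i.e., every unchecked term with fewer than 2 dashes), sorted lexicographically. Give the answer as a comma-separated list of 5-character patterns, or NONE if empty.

Round 0: 00001✓ 00011✓ 00101✓ 01000✓ 01010✓ 01101✓ 10110 11000✓ 11001✓ 11010✓
Round 1: -1000✓ -1010✓ 0-101 00-01 000-1 010-0✓ 110-0✓ 1100-
Round 2: -10-0
PIs = {-10-0, 0-101, 00-01, 000-1, 10110, 1100-}

0-101, 00-01, 000-1, 10110, 1100-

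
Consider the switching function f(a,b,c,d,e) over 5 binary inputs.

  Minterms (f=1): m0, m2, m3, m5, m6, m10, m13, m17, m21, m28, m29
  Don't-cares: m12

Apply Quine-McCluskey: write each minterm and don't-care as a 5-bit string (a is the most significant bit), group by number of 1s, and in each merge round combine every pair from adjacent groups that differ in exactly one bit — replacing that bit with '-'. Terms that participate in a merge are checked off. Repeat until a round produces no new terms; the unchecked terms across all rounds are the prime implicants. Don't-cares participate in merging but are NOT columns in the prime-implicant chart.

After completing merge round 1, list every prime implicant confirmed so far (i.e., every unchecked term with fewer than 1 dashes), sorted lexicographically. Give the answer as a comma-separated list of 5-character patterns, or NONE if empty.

Round 0: 00000✓ 00010✓ 00011✓ 00101✓ 00110✓ 01010✓ 01100✓ 01101✓ 10001✓ 10101✓ 11100✓ 11101✓
Round 1: -0101✓ -1100✓ -1101✓ 0-010 0-101✓ 00-10 000-0 0001- 0110-✓ 1-101✓ 10-01 1110-✓
Round 2: --101 -110-
PIs = {--101, -110-, 0-010, 00-10, 000-0, 0001-, 10-01}

NONE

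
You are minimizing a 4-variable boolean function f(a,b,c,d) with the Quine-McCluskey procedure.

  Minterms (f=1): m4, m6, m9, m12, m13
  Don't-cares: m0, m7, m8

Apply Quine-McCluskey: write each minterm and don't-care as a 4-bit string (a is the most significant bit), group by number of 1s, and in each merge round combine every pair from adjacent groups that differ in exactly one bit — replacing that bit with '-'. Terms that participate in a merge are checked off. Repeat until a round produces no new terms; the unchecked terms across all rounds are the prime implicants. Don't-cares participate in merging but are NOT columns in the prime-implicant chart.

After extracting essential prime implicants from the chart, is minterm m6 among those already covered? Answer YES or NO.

NO

size-2^0 implicants → 0000(✓)  0100(✓)  0110(✓)  0111(✓)  1000(✓)  1001(✓)  1100(✓)  1101(✓)
size-2^1 implicants → -000(✓)  -100(✓)  0-00(✓)  01-0  011-  1-00(✓)  1-01(✓)  100-(✓)  110-(✓)
size-2^2 implicants → --00  1-0-
Unchecked terms (primes): --00, 01-0, 011-, 1-0-
Minterm coverage:
  m4 ⊆ --00,01-0
  m6 ⊆ 01-0,011-
  m9 ⊆ 1-0- [E]
  m12 ⊆ --00,1-0-
  m13 ⊆ 1-0- [E]
E = {1-0-}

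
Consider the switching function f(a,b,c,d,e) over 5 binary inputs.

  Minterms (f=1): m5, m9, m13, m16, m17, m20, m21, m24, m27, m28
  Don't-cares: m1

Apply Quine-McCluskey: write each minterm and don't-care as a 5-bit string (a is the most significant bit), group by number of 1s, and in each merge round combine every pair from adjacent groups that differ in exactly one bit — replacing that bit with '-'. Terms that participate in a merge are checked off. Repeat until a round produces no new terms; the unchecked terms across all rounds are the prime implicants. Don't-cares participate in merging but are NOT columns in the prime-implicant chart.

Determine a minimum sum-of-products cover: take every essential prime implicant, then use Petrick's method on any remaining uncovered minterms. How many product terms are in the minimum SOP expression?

[col 0] 00001*, 00101*, 01001*, 01101*, 10000*, 10001*, 10100*, 10101*, 11000*, 11011, 11100*
[col 1] -0001*, -0101*, 0-001*, 0-101*, 00-01*, 01-01*, 1-000*, 1-100*, 10-00*, 10-01*, 1000-*, 1010-*, 11-00*
[col 2] -0-01, 0--01, 1--00, 10-0-
Prime implicants: -0-01, 0--01, 1--00, 10-0-, 11011
PI chart (minterm → PIs covering it):
  5 | -0-01,0--01
  9 | 0--01  (sole → essential)
  13 | 0--01  (sole → essential)
  16 | 1--00,10-0-
  17 | -0-01,10-0-
  20 | 1--00,10-0-
  21 | -0-01,10-0-
  24 | 1--00  (sole → essential)
  27 | 11011  (sole → essential)
  28 | 1--00  (sole → essential)
Essential prime implicants: 0--01, 1--00, 11011
Petrick residual → -0-01
Minimum SOP uses 4 PIs: b'd'e + a'd'e + ad'e' + abc'de

4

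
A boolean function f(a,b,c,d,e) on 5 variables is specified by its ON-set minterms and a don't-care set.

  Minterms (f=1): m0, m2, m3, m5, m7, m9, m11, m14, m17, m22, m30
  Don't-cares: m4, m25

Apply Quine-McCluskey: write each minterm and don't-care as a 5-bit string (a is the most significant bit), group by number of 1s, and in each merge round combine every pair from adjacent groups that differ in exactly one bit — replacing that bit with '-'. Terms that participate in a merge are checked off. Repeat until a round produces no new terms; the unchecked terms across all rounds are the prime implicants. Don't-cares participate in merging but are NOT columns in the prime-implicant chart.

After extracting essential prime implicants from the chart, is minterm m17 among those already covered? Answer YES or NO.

YES

Round 0: 00000✓ 00010✓ 00011✓ 00100✓ 00101✓ 00111✓ 01001✓ 01011✓ 01110✓ 10001✓ 10110✓ 11001✓ 11110✓
Round 1: -1001 -1110 0-011 00-00 00-11 000-0 0001- 001-1 0010- 010-1 1-001 1-110
PIs = {-1001, -1110, 0-011, 00-00, 00-11, 000-0, 0001-, 001-1, 0010-, 010-1, 1-001, 1-110}
Coverage chart:
  m0: 00-00,000-0
  m2: 000-0,0001-
  m3: 0-011,00-11,0001-
  m5: 001-1,0010-
  m7: 00-11,001-1
  m9: -1001,010-1
  m11: 0-011,010-1
  m14: -1110 ←essential
  m17: 1-001 ←essential
  m22: 1-110 ←essential
  m30: -1110,1-110
Essential: -1110, 1-001, 1-110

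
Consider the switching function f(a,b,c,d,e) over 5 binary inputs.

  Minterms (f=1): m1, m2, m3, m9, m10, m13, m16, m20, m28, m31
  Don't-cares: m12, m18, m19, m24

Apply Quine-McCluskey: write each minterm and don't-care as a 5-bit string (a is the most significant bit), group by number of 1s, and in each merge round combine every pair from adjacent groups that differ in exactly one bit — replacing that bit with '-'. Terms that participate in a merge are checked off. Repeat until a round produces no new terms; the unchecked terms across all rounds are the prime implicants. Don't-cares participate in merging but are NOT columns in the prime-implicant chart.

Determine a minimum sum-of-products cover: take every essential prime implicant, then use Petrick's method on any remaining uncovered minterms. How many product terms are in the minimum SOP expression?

5

Round 0: 00001✓ 00010✓ 00011✓ 01001✓ 01010✓ 01100✓ 01101✓ 10000✓ 10010✓ 10011✓ 10100✓ 11000✓ 11100✓ 11111
Round 1: -0010✓ -0011✓ -1100 0-001 0-010 000-1 0001-✓ 01-01 0110- 1-000✓ 1-100✓ 10-00✓ 100-0 1001-✓ 11-00✓
Round 2: -001- 1--00
PIs = {-001-, -1100, 0-001, 0-010, 000-1, 01-01, 0110-, 1--00, 100-0, 11111}
Coverage chart:
  m1: 0-001,000-1
  m2: -001-,0-010
  m3: -001-,000-1
  m9: 0-001,01-01
  m10: 0-010 ←essential
  m13: 01-01,0110-
  m16: 1--00,100-0
  m20: 1--00 ←essential
  m28: -1100,1--00
  m31: 11111 ←essential
Essential: 0-010, 1--00, 11111
Petrick residual → 000-1, 01-01
Min cover (5 terms): a'c'de' + a'b'c'e + a'bd'e + ad'e' + abcde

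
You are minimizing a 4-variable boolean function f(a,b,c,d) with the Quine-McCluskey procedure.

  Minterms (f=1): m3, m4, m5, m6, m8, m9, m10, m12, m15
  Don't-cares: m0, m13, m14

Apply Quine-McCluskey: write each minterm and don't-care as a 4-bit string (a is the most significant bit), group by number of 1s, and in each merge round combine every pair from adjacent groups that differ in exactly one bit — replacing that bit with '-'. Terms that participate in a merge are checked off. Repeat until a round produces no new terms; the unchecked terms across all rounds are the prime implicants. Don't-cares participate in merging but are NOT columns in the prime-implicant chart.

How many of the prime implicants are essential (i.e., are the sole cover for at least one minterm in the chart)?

Round 0: 0000✓ 0011 0100✓ 0101✓ 0110✓ 1000✓ 1001✓ 1010✓ 1100✓ 1101✓ 1110✓ 1111✓
Round 1: -000✓ -100✓ -101✓ -110✓ 0-00✓ 01-0✓ 010-✓ 1-00✓ 1-01✓ 1-10✓ 10-0✓ 100-✓ 11-0✓ 11-1✓ 110-✓ 111-✓
Round 2: --00 -1-0 -10- 1--0 1-0- 11--
PIs = {--00, -1-0, -10-, 0011, 1--0, 1-0-, 11--}
Coverage chart:
  m3: 0011 ←essential
  m4: --00,-1-0,-10-
  m5: -10- ←essential
  m6: -1-0 ←essential
  m8: --00,1--0,1-0-
  m9: 1-0- ←essential
  m10: 1--0 ←essential
  m12: --00,-1-0,-10-,1--0,1-0-,11--
  m15: 11-- ←essential
Essential: -1-0, -10-, 0011, 1--0, 1-0-, 11--

6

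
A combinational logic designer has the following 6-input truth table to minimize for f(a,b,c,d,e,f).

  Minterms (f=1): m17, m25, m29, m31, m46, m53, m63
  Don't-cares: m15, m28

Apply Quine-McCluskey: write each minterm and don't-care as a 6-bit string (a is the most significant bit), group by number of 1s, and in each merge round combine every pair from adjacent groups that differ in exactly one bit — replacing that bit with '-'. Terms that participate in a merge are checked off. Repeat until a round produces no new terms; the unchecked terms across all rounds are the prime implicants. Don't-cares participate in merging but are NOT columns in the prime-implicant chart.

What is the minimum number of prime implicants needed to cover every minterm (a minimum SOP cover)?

5

[col 0] 001111*, 010001*, 011001*, 011100*, 011101*, 011111*, 101110, 110101, 111111*
[col 1] -11111, 0-1111, 01-001, 011-01, 0111-1, 01110-
Prime implicants: -11111, 0-1111, 01-001, 011-01, 0111-1, 01110-, 101110, 110101
PI chart (minterm → PIs covering it):
  17 | 01-001  (sole → essential)
  25 | 01-001,011-01
  29 | 011-01,0111-1,01110-
  31 | -11111,0-1111,0111-1
  46 | 101110  (sole → essential)
  53 | 110101  (sole → essential)
  63 | -11111  (sole → essential)
Essential prime implicants: -11111, 01-001, 101110, 110101
Petrick residual → 011-01
Minimum SOP uses 5 PIs: bcdef + a'bd'e'f + a'bce'f + ab'cdef' + abc'de'f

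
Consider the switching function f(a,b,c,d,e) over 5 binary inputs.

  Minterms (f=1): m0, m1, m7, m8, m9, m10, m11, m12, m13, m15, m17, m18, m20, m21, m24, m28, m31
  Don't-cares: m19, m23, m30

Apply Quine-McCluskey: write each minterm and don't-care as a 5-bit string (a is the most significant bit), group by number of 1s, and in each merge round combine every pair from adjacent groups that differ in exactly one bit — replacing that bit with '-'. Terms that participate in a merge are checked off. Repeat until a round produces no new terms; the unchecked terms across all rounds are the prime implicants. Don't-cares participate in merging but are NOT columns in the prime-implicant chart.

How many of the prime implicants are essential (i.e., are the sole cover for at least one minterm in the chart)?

5

size-2^0 implicants → 00000(✓)  00001(✓)  00111(✓)  01000(✓)  01001(✓)  01010(✓)  01011(✓)  01100(✓)  01101(✓)  01111(✓)  10001(✓)  10010(✓)  10011(✓)  10100(✓)  10101(✓)  10111(✓)  11000(✓)  11100(✓)  11110(✓)  11111(✓)
size-2^1 implicants → -0001  -0111(✓)  -1000(✓)  -1100(✓)  -1111(✓)  0-000(✓)  0-001(✓)  0-111(✓)  0000-(✓)  01-00(✓)  01-01(✓)  01-11(✓)  010-0(✓)  010-1(✓)  0100-(✓)  0101-(✓)  011-1(✓)  0110-(✓)  1-100  1-111(✓)  10-01(✓)  10-11(✓)  100-1(✓)  1001-  101-1(✓)  1010-  11-00(✓)  111-0  1111-
size-2^2 implicants → --111  -1-00  0-00-  01--1  01-0-  010--  10--1
Unchecked terms (primes): --111, -0001, -1-00, 0-00-, 01--1, 01-0-, 010--, 1-100, 10--1, 1001-, 1010-, 111-0, 1111-
Minterm coverage:
  m0 ⊆ 0-00- [E]
  m1 ⊆ -0001,0-00-
  m7 ⊆ --111 [E]
  m8 ⊆ -1-00,0-00-,01-0-,010--
  m9 ⊆ 0-00-,01--1,01-0-,010--
  m10 ⊆ 010-- [E]
  m11 ⊆ 01--1,010--
  m12 ⊆ -1-00,01-0-
  m13 ⊆ 01--1,01-0-
  m15 ⊆ --111,01--1
  m17 ⊆ -0001,10--1
  m18 ⊆ 1001- [E]
  m20 ⊆ 1-100,1010-
  m21 ⊆ 10--1,1010-
  m24 ⊆ -1-00 [E]
  m28 ⊆ -1-00,1-100,111-0
  m31 ⊆ --111,1111-
E = {--111, -1-00, 0-00-, 010--, 1001-}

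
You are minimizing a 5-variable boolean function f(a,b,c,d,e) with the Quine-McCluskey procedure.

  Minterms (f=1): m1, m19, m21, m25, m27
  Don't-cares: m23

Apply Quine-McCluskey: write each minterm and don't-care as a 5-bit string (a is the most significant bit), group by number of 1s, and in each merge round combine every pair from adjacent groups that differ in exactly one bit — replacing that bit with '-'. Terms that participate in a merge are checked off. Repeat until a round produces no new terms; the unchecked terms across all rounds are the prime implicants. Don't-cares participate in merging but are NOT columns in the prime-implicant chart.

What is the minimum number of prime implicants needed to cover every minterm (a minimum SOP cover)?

[col 0] 00001, 10011*, 10101*, 10111*, 11001*, 11011*
[col 1] 1-011, 10-11, 101-1, 110-1
Prime implicants: 00001, 1-011, 10-11, 101-1, 110-1
PI chart (minterm → PIs covering it):
  1 | 00001  (sole → essential)
  19 | 1-011,10-11
  21 | 101-1  (sole → essential)
  25 | 110-1  (sole → essential)
  27 | 1-011,110-1
Essential prime implicants: 00001, 101-1, 110-1
Petrick residual → 1-011
Minimum SOP uses 4 PIs: a'b'c'd'e + ac'de + ab'ce + abc'e

4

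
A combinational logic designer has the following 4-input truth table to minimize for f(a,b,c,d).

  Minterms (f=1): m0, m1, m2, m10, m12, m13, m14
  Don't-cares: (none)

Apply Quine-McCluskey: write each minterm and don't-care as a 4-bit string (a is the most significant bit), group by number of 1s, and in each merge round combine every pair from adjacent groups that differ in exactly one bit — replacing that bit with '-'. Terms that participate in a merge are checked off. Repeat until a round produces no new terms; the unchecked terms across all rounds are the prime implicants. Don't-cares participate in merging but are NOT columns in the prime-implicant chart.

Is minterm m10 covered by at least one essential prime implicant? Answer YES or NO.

Round 0: 0000✓ 0001✓ 0010✓ 1010✓ 1100✓ 1101✓ 1110✓
Round 1: -010 00-0 000- 1-10 11-0 110-
PIs = {-010, 00-0, 000-, 1-10, 11-0, 110-}
Coverage chart:
  m0: 00-0,000-
  m1: 000- ←essential
  m2: -010,00-0
  m10: -010,1-10
  m12: 11-0,110-
  m13: 110- ←essential
  m14: 1-10,11-0
Essential: 000-, 110-

NO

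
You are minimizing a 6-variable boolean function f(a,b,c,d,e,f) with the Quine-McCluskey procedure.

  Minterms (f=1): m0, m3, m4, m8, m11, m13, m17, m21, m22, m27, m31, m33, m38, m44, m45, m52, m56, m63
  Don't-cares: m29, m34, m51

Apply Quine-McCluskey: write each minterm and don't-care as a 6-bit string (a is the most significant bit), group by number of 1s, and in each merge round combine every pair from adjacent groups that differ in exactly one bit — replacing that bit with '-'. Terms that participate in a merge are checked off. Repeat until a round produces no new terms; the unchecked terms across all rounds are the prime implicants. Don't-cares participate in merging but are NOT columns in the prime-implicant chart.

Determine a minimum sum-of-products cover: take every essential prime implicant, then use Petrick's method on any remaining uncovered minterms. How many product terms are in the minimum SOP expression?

13

Round 0: 000000✓ 000011✓ 000100✓ 001000✓ 001011✓ 001101✓ 010001✓ 010101✓ 010110 011011✓ 011101✓ 011111✓ 100001 100010✓ 100110✓ 101100✓ 101101✓ 110011 110100 111000 111111✓
Round 1: -01101 -11111 0-1011 0-1101 00-000 00-011 000-00 01-101 010-01 011-11 0111-1 100-10 10110-
PIs = {-01101, -11111, 0-1011, 0-1101, 00-000, 00-011, 000-00, 01-101, 010-01, 010110, 011-11, 0111-1, 100-10, 100001, 10110-, 110011, 110100, 111000}
Coverage chart:
  m0: 00-000,000-00
  m3: 00-011 ←essential
  m4: 000-00 ←essential
  m8: 00-000 ←essential
  m11: 0-1011,00-011
  m13: -01101,0-1101
  m17: 010-01 ←essential
  m21: 01-101,010-01
  m22: 010110 ←essential
  m27: 0-1011,011-11
  m31: -11111,011-11,0111-1
  m33: 100001 ←essential
  m38: 100-10 ←essential
  m44: 10110- ←essential
  m45: -01101,10110-
  m52: 110100 ←essential
  m56: 111000 ←essential
  m63: -11111 ←essential
Essential: -11111, 00-000, 00-011, 000-00, 010-01, 010110, 100-10, 100001, 10110-, 110100, 111000
Petrick residual → -01101, 0-1011
Min cover (13 terms): b'cde'f + bcdef + a'cd'ef + a'b'd'e'f' + a'b'd'ef + a'b'c'e'f' + a'bc'e'f + a'bc'def' + ab'c'ef' + ab'c'd'e'f + ab'cde' + abc'de'f' + abcd'e'f'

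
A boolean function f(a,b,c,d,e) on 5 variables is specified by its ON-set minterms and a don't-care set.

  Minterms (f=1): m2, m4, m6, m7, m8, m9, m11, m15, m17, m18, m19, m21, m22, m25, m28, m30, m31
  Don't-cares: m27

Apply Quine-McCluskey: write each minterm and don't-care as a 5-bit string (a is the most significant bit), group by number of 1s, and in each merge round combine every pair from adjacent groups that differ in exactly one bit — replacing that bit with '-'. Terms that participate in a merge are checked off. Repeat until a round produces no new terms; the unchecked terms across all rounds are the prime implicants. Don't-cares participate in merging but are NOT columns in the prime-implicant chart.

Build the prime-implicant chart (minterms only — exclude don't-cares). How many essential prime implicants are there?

Round 0: 00010✓ 00100✓ 00110✓ 00111✓ 01000✓ 01001✓ 01011✓ 01111✓ 10001✓ 10010✓ 10011✓ 10101✓ 10110✓ 11001✓ 11011✓ 11100✓ 11110✓ 11111✓
Round 1: -0010✓ -0110✓ -1001✓ -1011✓ -1111✓ 0-111 00-10✓ 001-0 0011- 01-11✓ 010-1✓ 0100- 1-001✓ 1-011✓ 1-110 10-01 10-10✓ 100-1✓ 1001- 11-11✓ 110-1✓ 111-0 1111-
Round 2: -0-10 -1-11 -10-1 1-0-1
PIs = {-0-10, -1-11, -10-1, 0-111, 001-0, 0011-, 0100-, 1-0-1, 1-110, 10-01, 1001-, 111-0, 1111-}
Coverage chart:
  m2: -0-10 ←essential
  m4: 001-0 ←essential
  m6: -0-10,001-0,0011-
  m7: 0-111,0011-
  m8: 0100- ←essential
  m9: -10-1,0100-
  m11: -1-11,-10-1
  m15: -1-11,0-111
  m17: 1-0-1,10-01
  m18: -0-10,1001-
  m19: 1-0-1,1001-
  m21: 10-01 ←essential
  m22: -0-10,1-110
  m25: -10-1,1-0-1
  m28: 111-0 ←essential
  m30: 1-110,111-0,1111-
  m31: -1-11,1111-
Essential: -0-10, 001-0, 0100-, 10-01, 111-0

5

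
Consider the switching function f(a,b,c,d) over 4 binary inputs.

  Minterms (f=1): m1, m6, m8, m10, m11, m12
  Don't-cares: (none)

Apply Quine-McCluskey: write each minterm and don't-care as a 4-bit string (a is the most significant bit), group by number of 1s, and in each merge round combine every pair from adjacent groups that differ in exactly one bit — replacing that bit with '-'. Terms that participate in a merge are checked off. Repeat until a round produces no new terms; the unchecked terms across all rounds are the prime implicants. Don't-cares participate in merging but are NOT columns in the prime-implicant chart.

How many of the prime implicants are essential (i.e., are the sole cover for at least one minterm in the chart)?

4

[col 0] 0001, 0110, 1000*, 1010*, 1011*, 1100*
[col 1] 1-00, 10-0, 101-
Prime implicants: 0001, 0110, 1-00, 10-0, 101-
PI chart (minterm → PIs covering it):
  1 | 0001  (sole → essential)
  6 | 0110  (sole → essential)
  8 | 1-00,10-0
  10 | 10-0,101-
  11 | 101-  (sole → essential)
  12 | 1-00  (sole → essential)
Essential prime implicants: 0001, 0110, 1-00, 101-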